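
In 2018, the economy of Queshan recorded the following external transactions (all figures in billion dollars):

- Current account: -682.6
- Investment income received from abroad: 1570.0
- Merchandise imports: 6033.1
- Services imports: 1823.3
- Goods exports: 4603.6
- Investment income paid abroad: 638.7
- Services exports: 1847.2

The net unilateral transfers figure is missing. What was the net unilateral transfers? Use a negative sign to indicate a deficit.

-208.3

Current account = goods balance + services balance + net primary income + net secondary income
Sum of the known components = -474.3
Net unilateral transfers = CA - (known components) = -682.6 - (-474.3) = -208.3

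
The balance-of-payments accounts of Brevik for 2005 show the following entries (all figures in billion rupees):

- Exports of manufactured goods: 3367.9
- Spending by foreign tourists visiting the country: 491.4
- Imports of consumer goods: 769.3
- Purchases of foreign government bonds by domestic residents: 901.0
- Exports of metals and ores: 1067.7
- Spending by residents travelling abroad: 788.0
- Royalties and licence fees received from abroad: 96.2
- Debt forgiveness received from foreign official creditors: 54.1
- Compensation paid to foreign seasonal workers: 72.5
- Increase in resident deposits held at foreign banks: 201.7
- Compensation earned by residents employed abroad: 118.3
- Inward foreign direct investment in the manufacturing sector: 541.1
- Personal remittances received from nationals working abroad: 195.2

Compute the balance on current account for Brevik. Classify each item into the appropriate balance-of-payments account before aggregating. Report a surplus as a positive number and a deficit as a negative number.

3706.9

Goods: 3367.9 - 769.3 + 1067.7 = 3666.3
Services: 96.2 + 491.4 - 788.0 = -200.4
Primary income: -72.5 + 118.3 = 45.8
Secondary income: 195.2
Current account = 3666.3 + (-200.4) + 45.8 + 195.2 = 3706.9
(Excluded from the current account — financial account: purchases of foreign government bonds by domestic residents 901.0, increase in resident deposits held at foreign banks 201.7, inward foreign direct investment in the manufacturing sector 541.1; capital account: debt forgiveness received from foreign official creditors 54.1.)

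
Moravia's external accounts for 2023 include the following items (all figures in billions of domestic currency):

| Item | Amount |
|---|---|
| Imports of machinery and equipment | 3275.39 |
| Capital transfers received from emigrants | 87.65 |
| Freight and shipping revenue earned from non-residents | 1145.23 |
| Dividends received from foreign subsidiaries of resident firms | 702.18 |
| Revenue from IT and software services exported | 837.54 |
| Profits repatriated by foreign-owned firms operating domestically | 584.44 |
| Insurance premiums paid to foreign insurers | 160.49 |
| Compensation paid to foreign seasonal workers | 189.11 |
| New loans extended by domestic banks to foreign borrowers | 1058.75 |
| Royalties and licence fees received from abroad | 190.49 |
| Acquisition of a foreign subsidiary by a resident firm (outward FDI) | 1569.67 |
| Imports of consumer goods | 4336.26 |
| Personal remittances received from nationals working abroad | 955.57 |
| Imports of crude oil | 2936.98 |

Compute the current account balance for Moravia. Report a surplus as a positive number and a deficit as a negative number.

-7651.66

Goods: -4336.26 - 2936.98 - 3275.39 = -10548.63
Services: 837.54 - 160.49 + 190.49 + 1145.23 = 2012.77
Primary income: -189.11 + 702.18 - 584.44 = -71.37
Secondary income: 955.57
Current account = (-10548.63) + 2012.77 + (-71.37) + 955.57 = -7651.66
(Excluded from the current account — capital account: capital transfers received from emigrants 87.65; financial account: new loans extended by domestic banks to foreign borrowers 1058.75, acquisition of a foreign subsidiary by a resident firm (outward FDI) 1569.67.)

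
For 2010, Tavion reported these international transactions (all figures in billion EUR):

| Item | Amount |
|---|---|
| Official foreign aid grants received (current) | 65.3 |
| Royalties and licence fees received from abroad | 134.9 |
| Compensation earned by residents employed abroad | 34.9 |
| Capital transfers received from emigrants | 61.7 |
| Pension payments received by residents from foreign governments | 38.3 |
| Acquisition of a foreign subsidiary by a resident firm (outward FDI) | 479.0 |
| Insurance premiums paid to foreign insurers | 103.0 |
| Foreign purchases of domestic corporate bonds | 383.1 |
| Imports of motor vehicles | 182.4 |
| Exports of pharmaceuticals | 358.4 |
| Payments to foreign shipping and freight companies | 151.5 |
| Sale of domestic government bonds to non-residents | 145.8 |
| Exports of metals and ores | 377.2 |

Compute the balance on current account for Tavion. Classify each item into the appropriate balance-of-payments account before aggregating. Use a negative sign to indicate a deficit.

572.1

Goods: -182.4 + 377.2 + 358.4 = 553.2
Services: 134.9 - 103.0 - 151.5 = -119.6
Primary income: 34.9
Secondary income: 38.3 + 65.3 = 103.6
Current account = 553.2 + (-119.6) + 34.9 + 103.6 = 572.1
(Excluded from the current account — capital account: capital transfers received from emigrants 61.7; financial account: acquisition of a foreign subsidiary by a resident firm (outward FDI) 479.0, foreign purchases of domestic corporate bonds 383.1, sale of domestic government bonds to non-residents 145.8.)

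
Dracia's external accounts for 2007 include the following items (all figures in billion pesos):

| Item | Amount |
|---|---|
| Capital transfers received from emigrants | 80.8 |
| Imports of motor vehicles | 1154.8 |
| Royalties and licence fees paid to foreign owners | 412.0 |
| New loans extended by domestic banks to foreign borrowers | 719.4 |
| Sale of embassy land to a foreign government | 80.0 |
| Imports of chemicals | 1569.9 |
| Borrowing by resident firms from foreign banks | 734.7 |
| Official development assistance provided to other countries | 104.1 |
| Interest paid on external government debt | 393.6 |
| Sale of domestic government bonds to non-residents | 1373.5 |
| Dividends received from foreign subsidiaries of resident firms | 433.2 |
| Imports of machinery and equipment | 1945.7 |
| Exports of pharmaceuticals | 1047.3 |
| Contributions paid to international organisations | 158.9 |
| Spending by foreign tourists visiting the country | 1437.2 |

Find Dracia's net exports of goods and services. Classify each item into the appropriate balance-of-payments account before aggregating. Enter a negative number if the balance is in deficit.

-2597.9

Goods: 1047.3 - 1569.9 - 1945.7 - 1154.8 = -3623.1
Services: -412.0 + 1437.2 = 1025.2
Trade balance = -3623.1 + 1025.2 = -2597.9
(Excluded from the trade balance — capital account: capital transfers received from emigrants 80.8, sale of embassy land to a foreign government 80.0; financial account: new loans extended by domestic banks to foreign borrowers 719.4, borrowing by resident firms from foreign banks 734.7, sale of domestic government bonds to non-residents 1373.5; secondary income: official development assistance provided to other countries 104.1, contributions paid to international organisations 158.9; primary income: interest paid on external government debt 393.6, dividends received from foreign subsidiaries of resident firms 433.2.)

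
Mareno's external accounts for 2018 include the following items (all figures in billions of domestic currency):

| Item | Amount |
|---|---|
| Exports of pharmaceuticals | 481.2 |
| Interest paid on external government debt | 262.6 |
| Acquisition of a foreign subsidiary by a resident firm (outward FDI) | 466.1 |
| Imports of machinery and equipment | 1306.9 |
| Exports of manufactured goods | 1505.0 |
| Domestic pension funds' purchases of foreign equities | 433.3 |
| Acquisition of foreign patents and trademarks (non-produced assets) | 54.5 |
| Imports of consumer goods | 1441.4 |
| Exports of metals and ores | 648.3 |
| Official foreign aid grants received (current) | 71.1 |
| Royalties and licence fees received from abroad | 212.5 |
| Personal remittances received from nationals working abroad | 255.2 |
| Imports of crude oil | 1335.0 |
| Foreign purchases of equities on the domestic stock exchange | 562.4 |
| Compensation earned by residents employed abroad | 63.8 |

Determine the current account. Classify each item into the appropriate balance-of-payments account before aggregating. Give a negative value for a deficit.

-1108.8

Goods: -1335.0 - 1306.9 + 648.3 - 1441.4 + 1505.0 + 481.2 = -1448.8
Services: 212.5
Primary income: -262.6 + 63.8 = -198.8
Secondary income: 71.1 + 255.2 = 326.3
Current account = (-1448.8) + 212.5 + (-198.8) + 326.3 = -1108.8
(Excluded from the current account — financial account: acquisition of a foreign subsidiary by a resident firm (outward FDI) 466.1, domestic pension funds' purchases of foreign equities 433.3, foreign purchases of equities on the domestic stock exchange 562.4; capital account: acquisition of foreign patents and trademarks (non-produced assets) 54.5.)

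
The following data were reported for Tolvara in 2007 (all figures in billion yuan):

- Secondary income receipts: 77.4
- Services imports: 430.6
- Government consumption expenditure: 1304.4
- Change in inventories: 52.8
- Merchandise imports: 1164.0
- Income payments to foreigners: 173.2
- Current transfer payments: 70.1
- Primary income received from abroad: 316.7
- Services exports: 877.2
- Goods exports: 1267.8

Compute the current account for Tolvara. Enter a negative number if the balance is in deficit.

701.2

Goods balance = 1267.8 - 1164.0 = 103.8
Services balance = 877.2 - 430.6 = 446.6
Trade balance (goods + services) = 103.8 + 446.6 = 550.4
Net primary income = 316.7 - 173.2 = 143.5
Net secondary income = 77.4 - 70.1 = 7.3
Current account = 550.4 + 143.5 + 7.3 = 701.2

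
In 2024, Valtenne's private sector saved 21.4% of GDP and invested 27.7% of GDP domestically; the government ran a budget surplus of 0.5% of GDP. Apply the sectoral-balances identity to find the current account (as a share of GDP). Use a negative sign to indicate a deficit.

-5.8

By the sectoral-balances identity, CA = (S_private - I) + (T - G).
Private balance = 21.4 - 27.7 = -6.3
Government balance (T - G) = 0.5
CA = -6.3 + 0.5 = -5.8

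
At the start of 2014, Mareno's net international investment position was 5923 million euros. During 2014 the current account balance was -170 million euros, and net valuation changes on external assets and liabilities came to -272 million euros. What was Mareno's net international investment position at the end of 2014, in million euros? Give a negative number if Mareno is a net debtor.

5481

Change in NIIP = current account + net valuation change = -170 + (-272) = -442
End-of-year NIIP = 5923 + (-442) = 5481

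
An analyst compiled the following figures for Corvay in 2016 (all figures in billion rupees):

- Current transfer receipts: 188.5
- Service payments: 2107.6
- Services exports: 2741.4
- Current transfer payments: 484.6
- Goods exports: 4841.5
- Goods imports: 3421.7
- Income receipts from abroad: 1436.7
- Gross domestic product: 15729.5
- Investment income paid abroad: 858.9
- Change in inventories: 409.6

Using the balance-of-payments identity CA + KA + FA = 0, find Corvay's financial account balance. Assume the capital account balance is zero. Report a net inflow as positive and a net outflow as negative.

Goods balance = 4841.5 - 3421.7 = 1419.8
Services balance = 2741.4 - 2107.6 = 633.8
Trade balance (goods + services) = 1419.8 + 633.8 = 2053.6
Net primary income = 1436.7 - 858.9 = 577.8
Net secondary income = 188.5 - 484.6 = -296.1
Current account = 2053.6 + 577.8 + (-296.1) = 2335.3
Financial account = -(2335.3) = -2335.3

-2335.3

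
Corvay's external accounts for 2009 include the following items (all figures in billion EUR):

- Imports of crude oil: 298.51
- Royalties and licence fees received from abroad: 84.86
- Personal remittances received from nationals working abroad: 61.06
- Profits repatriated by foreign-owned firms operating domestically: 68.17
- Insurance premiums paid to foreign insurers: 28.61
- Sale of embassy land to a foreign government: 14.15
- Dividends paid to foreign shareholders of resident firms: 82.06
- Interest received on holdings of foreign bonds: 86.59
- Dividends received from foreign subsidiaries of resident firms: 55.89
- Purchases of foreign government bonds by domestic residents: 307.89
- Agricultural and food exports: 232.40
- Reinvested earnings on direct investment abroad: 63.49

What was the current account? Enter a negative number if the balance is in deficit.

Goods: -298.51 + 232.40 = -66.11
Services: -28.61 + 84.86 = 56.25
Primary income: 86.59 + 63.49 + 55.89 - 82.06 - 68.17 = 55.74
Secondary income: 61.06
Current account = (-66.11) + 56.25 + 55.74 + 61.06 = 106.94
(Excluded from the current account — capital account: sale of embassy land to a foreign government 14.15; financial account: purchases of foreign government bonds by domestic residents 307.89.)

106.94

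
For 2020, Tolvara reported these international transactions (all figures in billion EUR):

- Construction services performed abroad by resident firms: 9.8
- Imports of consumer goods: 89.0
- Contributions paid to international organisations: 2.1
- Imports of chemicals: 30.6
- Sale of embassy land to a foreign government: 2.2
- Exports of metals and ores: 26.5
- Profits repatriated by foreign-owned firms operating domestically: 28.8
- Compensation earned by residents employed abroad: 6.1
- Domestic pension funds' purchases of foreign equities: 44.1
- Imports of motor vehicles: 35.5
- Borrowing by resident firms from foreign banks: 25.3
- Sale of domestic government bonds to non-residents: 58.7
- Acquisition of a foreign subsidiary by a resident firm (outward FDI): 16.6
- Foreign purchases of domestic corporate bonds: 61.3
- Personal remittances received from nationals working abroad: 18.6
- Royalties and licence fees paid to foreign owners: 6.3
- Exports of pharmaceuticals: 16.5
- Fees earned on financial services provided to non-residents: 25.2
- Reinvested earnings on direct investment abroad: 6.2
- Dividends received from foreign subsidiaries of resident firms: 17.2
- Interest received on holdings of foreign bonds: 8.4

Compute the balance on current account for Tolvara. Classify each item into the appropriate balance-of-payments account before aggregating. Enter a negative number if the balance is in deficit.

-57.8

Goods: -35.5 - 30.6 - 89.0 + 16.5 + 26.5 = -112.1
Services: 25.2 - 6.3 + 9.8 = 28.7
Primary income: 6.2 + 8.4 - 28.8 + 6.1 + 17.2 = 9.1
Secondary income: -2.1 + 18.6 = 16.5
Current account = (-112.1) + 28.7 + 9.1 + 16.5 = -57.8
(Excluded from the current account — capital account: sale of embassy land to a foreign government 2.2; financial account: domestic pension funds' purchases of foreign equities 44.1, borrowing by resident firms from foreign banks 25.3, sale of domestic government bonds to non-residents 58.7, acquisition of a foreign subsidiary by a resident firm (outward FDI) 16.6, foreign purchases of domestic corporate bonds 61.3.)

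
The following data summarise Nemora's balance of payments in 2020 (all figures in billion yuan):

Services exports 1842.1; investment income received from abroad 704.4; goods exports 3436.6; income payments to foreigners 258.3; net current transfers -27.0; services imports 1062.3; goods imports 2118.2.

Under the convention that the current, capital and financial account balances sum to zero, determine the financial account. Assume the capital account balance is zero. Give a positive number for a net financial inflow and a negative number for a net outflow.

Goods balance = 3436.6 - 2118.2 = 1318.4
Services balance = 1842.1 - 1062.3 = 779.8
Trade balance (goods + services) = 1318.4 + 779.8 = 2098.2
Net primary income = 704.4 - 258.3 = 446.1
Net secondary income = -27.0
Current account = 2098.2 + 446.1 + (-27.0) = 2517.3
Financial account = -(2517.3) = -2517.3

-2517.3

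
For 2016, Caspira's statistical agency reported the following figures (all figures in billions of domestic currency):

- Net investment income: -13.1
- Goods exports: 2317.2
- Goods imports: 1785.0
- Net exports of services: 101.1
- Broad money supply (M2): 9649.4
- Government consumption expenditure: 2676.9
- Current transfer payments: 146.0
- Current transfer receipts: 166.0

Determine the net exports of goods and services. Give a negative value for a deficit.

633.3

Goods balance = 2317.2 - 1785.0 = 532.2
Services balance = 101.1
Trade balance (goods + services) = 532.2 + 101.1 = 633.3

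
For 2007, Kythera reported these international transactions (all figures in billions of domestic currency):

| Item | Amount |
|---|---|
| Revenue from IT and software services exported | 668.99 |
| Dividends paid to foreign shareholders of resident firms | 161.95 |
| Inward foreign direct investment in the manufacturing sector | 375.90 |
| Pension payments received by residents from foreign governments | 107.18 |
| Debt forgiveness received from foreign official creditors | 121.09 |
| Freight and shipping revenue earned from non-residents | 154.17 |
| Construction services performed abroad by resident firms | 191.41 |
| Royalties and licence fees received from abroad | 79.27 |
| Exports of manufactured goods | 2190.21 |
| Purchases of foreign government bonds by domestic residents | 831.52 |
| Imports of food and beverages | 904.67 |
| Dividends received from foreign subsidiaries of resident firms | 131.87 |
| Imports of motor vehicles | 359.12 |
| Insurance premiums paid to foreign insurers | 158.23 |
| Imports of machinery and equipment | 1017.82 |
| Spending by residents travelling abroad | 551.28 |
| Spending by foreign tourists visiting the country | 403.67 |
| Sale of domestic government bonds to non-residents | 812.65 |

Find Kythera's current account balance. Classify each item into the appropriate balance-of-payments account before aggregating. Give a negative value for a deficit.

773.70

Goods: -359.12 - 904.67 + 2190.21 - 1017.82 = -91.40
Services: 79.27 + 191.41 + 668.99 + 403.67 + 154.17 - 158.23 - 551.28 = 788.00
Primary income: 131.87 - 161.95 = -30.08
Secondary income: 107.18
Current account = (-91.40) + 788.00 + (-30.08) + 107.18 = 773.70
(Excluded from the current account — financial account: inward foreign direct investment in the manufacturing sector 375.90, purchases of foreign government bonds by domestic residents 831.52, sale of domestic government bonds to non-residents 812.65; capital account: debt forgiveness received from foreign official creditors 121.09.)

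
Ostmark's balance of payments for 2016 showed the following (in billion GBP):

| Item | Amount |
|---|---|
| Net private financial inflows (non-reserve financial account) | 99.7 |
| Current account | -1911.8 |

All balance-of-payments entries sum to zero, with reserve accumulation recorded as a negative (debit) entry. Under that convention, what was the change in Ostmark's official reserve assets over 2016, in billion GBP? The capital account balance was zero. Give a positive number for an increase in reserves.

Official reserve transactions balance = -((-1911.8) + 99.7) = 1812.1
An accumulation of reserves is recorded as a debit (negative entry), so the change in the stock of reserves is the negative of that balance.
Change in official reserves = -(1812.1) = -1812.1

-1812.1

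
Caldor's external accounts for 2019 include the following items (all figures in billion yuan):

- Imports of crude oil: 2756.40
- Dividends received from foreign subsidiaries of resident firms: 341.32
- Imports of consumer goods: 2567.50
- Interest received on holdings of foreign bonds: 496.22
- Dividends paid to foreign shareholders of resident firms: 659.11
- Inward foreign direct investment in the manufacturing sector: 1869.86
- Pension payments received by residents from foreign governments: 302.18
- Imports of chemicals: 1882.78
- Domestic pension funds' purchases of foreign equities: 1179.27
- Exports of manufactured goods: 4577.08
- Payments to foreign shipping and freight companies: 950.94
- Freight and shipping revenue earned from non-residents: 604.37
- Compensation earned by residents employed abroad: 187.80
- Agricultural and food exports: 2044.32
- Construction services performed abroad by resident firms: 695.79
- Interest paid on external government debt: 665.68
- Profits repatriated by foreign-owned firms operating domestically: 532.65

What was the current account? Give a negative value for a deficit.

-765.98

Goods: 2044.32 - 2567.50 - 2756.40 - 1882.78 + 4577.08 = -585.28
Services: 695.79 - 950.94 + 604.37 = 349.22
Primary income: -659.11 + 341.32 + 187.80 - 665.68 - 532.65 + 496.22 = -832.10
Secondary income: 302.18
Current account = (-585.28) + 349.22 + (-832.10) + 302.18 = -765.98
(Excluded from the current account — financial account: inward foreign direct investment in the manufacturing sector 1869.86, domestic pension funds' purchases of foreign equities 1179.27.)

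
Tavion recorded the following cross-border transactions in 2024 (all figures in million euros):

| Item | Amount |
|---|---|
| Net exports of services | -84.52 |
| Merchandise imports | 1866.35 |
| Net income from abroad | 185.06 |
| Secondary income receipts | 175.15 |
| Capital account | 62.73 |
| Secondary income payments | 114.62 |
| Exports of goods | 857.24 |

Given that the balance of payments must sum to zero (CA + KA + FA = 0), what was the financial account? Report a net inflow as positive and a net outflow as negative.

Goods balance = 857.24 - 1866.35 = -1009.11
Services balance = -84.52
Trade balance (goods + services) = -1009.11 + (-84.52) = -1093.63
Net primary income = 185.06
Net secondary income = 175.15 - 114.62 = 60.53
Current account = -1093.63 + 185.06 + 60.53 = -848.04
Financial account = -(-848.04 + 62.73) = 785.31

785.31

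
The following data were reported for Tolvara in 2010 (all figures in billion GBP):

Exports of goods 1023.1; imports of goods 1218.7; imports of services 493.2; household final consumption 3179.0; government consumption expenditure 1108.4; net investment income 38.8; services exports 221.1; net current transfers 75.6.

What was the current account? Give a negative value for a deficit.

-353.3

Goods balance = 1023.1 - 1218.7 = -195.6
Services balance = 221.1 - 493.2 = -272.1
Trade balance (goods + services) = -195.6 + (-272.1) = -467.7
Net primary income = 38.8
Net secondary income = 75.6
Current account = -467.7 + 38.8 + 75.6 = -353.3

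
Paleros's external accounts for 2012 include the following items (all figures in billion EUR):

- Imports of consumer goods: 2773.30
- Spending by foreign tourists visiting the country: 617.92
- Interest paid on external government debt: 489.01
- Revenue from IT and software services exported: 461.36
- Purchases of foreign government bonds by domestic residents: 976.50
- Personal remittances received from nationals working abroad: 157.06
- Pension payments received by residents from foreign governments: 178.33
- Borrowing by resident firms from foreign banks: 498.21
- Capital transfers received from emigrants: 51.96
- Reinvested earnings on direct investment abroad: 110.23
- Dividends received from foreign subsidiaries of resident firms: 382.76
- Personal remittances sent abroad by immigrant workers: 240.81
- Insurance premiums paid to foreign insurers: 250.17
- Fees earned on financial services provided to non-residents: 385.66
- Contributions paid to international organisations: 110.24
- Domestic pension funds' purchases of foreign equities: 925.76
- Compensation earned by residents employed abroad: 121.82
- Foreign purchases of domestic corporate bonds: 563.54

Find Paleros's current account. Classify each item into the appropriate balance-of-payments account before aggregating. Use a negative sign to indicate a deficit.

Goods: -2773.30
Services: -250.17 + 617.92 + 385.66 + 461.36 = 1214.77
Primary income: -489.01 + 110.23 + 382.76 + 121.82 = 125.80
Secondary income: 157.06 - 240.81 - 110.24 + 178.33 = -15.66
Current account = (-2773.30) + 1214.77 + 125.80 + (-15.66) = -1448.39
(Excluded from the current account — financial account: purchases of foreign government bonds by domestic residents 976.50, borrowing by resident firms from foreign banks 498.21, domestic pension funds' purchases of foreign equities 925.76, foreign purchases of domestic corporate bonds 563.54; capital account: capital transfers received from emigrants 51.96.)

-1448.39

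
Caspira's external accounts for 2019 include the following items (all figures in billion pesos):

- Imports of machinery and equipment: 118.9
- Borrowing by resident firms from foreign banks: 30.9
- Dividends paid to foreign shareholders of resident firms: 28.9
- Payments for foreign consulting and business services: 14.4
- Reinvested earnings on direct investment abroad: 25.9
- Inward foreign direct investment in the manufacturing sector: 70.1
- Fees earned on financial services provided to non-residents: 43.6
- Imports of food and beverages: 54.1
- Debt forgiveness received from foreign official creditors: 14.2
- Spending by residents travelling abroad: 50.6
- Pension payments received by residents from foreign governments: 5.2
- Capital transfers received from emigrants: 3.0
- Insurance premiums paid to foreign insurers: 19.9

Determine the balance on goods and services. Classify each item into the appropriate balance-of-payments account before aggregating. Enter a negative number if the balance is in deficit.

-214.3

Goods: -118.9 - 54.1 = -173.0
Services: -19.9 + 43.6 - 50.6 - 14.4 = -41.3
Trade balance = -173.0 + (-41.3) = -214.3
(Excluded from the trade balance — financial account: borrowing by resident firms from foreign banks 30.9, inward foreign direct investment in the manufacturing sector 70.1; primary income: dividends paid to foreign shareholders of resident firms 28.9, reinvested earnings on direct investment abroad 25.9; capital account: debt forgiveness received from foreign official creditors 14.2, capital transfers received from emigrants 3.0; secondary income: pension payments received by residents from foreign governments 5.2.)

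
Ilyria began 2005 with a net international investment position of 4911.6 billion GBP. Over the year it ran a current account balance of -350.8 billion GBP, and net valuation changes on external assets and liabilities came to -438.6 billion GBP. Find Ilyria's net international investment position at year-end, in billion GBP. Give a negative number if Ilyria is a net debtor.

Change in NIIP = current account + net valuation change = -350.8 + (-438.6) = -789.4
End-of-year NIIP = 4911.6 + (-789.4) = 4122.2

4122.2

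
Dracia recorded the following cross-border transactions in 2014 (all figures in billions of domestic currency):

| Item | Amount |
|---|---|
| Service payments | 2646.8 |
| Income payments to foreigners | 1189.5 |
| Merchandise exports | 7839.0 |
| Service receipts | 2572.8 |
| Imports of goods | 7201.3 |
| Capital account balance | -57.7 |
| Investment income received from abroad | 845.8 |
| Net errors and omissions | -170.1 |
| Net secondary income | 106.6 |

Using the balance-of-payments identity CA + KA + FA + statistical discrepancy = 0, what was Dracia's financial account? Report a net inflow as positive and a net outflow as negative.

Goods balance = 7839.0 - 7201.3 = 637.7
Services balance = 2572.8 - 2646.8 = -74.0
Trade balance (goods + services) = 637.7 + (-74.0) = 563.7
Net primary income = 845.8 - 1189.5 = -343.7
Net secondary income = 106.6
Current account = 563.7 + (-343.7) + 106.6 = 326.6
Financial account = -(326.6 + (-57.7) + (-170.1)) = -98.8

-98.8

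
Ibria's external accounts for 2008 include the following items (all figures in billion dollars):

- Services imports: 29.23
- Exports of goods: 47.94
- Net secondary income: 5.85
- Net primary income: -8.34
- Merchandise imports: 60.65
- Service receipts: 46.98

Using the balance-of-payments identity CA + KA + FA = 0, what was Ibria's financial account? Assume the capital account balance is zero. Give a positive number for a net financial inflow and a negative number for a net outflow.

Goods balance = 47.94 - 60.65 = -12.71
Services balance = 46.98 - 29.23 = 17.75
Trade balance (goods + services) = -12.71 + 17.75 = 5.04
Net primary income = -8.34
Net secondary income = 5.85
Current account = 5.04 + (-8.34) + 5.85 = 2.55
Financial account = -(2.55) = -2.55

-2.55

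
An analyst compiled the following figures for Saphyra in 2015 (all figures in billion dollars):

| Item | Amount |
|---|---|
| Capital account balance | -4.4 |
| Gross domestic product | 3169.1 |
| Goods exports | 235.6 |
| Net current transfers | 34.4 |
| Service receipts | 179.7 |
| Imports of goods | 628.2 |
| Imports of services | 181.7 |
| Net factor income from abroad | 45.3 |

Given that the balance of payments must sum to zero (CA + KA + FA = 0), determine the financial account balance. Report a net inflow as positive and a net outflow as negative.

319.3

Goods balance = 235.6 - 628.2 = -392.6
Services balance = 179.7 - 181.7 = -2.0
Trade balance (goods + services) = -392.6 + (-2.0) = -394.6
Net primary income = 45.3
Net secondary income = 34.4
Current account = -394.6 + 45.3 + 34.4 = -314.9
Financial account = -(-314.9 + (-4.4)) = 319.3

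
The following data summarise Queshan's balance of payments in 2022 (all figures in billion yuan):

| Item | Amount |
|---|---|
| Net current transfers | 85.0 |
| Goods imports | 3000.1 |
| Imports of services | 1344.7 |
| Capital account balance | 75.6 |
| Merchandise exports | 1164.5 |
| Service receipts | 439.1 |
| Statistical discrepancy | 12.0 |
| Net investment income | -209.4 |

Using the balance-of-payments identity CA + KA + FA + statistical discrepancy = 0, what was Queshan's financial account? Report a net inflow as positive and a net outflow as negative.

Goods balance = 1164.5 - 3000.1 = -1835.6
Services balance = 439.1 - 1344.7 = -905.6
Trade balance (goods + services) = -1835.6 + (-905.6) = -2741.2
Net primary income = -209.4
Net secondary income = 85.0
Current account = -2741.2 + (-209.4) + 85.0 = -2865.6
Financial account = -(-2865.6 + 75.6 + 12.0) = 2778.0

2778.0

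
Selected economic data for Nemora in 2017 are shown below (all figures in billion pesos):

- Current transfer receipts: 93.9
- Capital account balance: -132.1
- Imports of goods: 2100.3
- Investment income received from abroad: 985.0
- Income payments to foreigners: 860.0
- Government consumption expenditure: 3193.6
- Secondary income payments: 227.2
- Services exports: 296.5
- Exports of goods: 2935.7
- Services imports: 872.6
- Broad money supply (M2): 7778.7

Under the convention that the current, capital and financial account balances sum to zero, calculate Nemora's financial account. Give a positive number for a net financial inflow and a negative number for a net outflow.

Goods balance = 2935.7 - 2100.3 = 835.4
Services balance = 296.5 - 872.6 = -576.1
Trade balance (goods + services) = 835.4 + (-576.1) = 259.3
Net primary income = 985.0 - 860.0 = 125.0
Net secondary income = 93.9 - 227.2 = -133.3
Current account = 259.3 + 125.0 + (-133.3) = 251.0
Financial account = -(251.0 + (-132.1)) = -118.9

-118.9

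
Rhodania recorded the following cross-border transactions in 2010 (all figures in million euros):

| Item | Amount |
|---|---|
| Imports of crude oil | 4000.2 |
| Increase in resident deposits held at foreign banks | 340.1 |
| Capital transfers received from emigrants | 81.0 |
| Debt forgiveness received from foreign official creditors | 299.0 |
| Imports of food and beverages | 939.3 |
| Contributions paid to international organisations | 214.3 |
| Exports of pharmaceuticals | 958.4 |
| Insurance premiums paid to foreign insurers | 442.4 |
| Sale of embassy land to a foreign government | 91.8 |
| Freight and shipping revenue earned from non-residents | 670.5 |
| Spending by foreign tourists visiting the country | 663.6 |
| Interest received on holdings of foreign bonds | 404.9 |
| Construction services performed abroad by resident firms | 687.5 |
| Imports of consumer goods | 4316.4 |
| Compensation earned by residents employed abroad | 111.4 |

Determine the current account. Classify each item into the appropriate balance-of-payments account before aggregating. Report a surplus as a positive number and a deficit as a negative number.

-6416.3

Goods: -939.3 + 958.4 - 4316.4 - 4000.2 = -8297.5
Services: -442.4 + 670.5 + 663.6 + 687.5 = 1579.2
Primary income: 111.4 + 404.9 = 516.3
Secondary income: -214.3
Current account = (-8297.5) + 1579.2 + 516.3 + (-214.3) = -6416.3
(Excluded from the current account — financial account: increase in resident deposits held at foreign banks 340.1; capital account: capital transfers received from emigrants 81.0, debt forgiveness received from foreign official creditors 299.0, sale of embassy land to a foreign government 91.8.)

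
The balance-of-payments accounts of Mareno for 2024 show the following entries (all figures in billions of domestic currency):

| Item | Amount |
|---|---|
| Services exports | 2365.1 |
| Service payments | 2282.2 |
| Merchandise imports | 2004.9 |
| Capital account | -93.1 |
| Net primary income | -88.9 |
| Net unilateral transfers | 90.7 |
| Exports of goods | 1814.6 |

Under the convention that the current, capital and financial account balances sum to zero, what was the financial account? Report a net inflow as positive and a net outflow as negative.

198.7

Goods balance = 1814.6 - 2004.9 = -190.3
Services balance = 2365.1 - 2282.2 = 82.9
Trade balance (goods + services) = -190.3 + 82.9 = -107.4
Net primary income = -88.9
Net secondary income = 90.7
Current account = -107.4 + (-88.9) + 90.7 = -105.6
Financial account = -(-105.6 + (-93.1)) = 198.7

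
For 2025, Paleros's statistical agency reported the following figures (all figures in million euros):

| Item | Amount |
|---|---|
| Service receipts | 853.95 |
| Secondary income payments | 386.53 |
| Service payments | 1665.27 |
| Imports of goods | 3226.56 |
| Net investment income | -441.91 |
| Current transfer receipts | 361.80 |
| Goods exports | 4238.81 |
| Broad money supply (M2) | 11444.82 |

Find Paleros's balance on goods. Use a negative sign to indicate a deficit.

Goods balance = 4238.81 - 3226.56 = 1012.25

1012.25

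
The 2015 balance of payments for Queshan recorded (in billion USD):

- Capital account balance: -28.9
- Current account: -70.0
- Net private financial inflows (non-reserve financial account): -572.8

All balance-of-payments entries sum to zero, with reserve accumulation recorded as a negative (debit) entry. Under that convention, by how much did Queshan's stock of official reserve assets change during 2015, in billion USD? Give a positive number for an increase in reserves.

Official reserve transactions balance = -((-70.0) + (-28.9) + (-572.8)) = 671.7
An accumulation of reserves is recorded as a debit (negative entry), so the change in the stock of reserves is the negative of that balance.
Change in official reserves = -(671.7) = -671.7

-671.7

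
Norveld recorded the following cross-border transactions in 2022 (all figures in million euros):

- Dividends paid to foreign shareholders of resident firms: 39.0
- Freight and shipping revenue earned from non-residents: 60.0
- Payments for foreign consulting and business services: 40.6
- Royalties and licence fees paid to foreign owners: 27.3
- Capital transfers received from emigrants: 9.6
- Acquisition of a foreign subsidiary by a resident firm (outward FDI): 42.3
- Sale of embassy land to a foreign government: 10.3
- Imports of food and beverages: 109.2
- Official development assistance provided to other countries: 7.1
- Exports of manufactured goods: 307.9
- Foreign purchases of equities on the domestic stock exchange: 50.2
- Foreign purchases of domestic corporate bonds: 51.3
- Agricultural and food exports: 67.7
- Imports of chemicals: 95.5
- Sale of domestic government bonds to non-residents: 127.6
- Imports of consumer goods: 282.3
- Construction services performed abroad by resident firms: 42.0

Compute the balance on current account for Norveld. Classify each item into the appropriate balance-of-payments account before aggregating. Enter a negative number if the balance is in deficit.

Goods: 67.7 - 95.5 + 307.9 - 109.2 - 282.3 = -111.4
Services: 42.0 + 60.0 - 40.6 - 27.3 = 34.1
Primary income: -39.0
Secondary income: -7.1
Current account = (-111.4) + 34.1 + (-39.0) + (-7.1) = -123.4
(Excluded from the current account — capital account: capital transfers received from emigrants 9.6, sale of embassy land to a foreign government 10.3; financial account: acquisition of a foreign subsidiary by a resident firm (outward FDI) 42.3, foreign purchases of equities on the domestic stock exchange 50.2, foreign purchases of domestic corporate bonds 51.3, sale of domestic government bonds to non-residents 127.6.)

-123.4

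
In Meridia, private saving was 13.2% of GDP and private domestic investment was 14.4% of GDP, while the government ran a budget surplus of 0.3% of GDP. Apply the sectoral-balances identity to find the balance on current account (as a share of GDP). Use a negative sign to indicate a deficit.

-0.9

By the sectoral-balances identity, CA = (S_private - I) + (T - G).
Private balance = 13.2 - 14.4 = -1.2
Government balance (T - G) = 0.3
CA = -1.2 + 0.3 = -0.9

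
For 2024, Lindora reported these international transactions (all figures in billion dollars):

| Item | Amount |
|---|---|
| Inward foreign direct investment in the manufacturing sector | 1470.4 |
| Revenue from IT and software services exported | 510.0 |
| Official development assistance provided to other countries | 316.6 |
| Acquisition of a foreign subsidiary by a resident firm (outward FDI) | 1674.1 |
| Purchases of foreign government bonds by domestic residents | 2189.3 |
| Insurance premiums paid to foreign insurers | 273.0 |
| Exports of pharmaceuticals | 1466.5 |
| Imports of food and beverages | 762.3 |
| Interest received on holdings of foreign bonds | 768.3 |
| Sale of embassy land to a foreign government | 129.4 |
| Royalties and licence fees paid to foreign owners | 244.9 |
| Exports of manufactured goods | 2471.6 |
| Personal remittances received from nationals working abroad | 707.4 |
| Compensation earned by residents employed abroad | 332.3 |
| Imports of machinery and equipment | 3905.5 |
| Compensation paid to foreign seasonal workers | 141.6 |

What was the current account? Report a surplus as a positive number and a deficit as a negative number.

612.2

Goods: 1466.5 - 762.3 + 2471.6 - 3905.5 = -729.7
Services: -273.0 + 510.0 - 244.9 = -7.9
Primary income: 332.3 + 768.3 - 141.6 = 959.0
Secondary income: 707.4 - 316.6 = 390.8
Current account = (-729.7) + (-7.9) + 959.0 + 390.8 = 612.2
(Excluded from the current account — financial account: inward foreign direct investment in the manufacturing sector 1470.4, acquisition of a foreign subsidiary by a resident firm (outward FDI) 1674.1, purchases of foreign government bonds by domestic residents 2189.3; capital account: sale of embassy land to a foreign government 129.4.)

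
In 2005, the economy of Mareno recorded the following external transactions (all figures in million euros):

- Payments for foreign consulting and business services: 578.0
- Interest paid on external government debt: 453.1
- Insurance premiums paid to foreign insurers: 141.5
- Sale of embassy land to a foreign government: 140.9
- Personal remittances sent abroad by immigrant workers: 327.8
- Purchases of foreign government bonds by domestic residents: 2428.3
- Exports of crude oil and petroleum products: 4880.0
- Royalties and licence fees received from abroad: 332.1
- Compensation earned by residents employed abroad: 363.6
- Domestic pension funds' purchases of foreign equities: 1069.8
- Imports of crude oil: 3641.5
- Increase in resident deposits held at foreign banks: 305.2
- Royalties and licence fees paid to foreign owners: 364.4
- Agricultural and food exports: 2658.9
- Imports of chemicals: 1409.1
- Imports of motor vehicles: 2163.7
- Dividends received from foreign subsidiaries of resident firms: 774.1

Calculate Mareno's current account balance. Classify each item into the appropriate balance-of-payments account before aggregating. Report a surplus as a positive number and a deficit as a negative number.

-70.4

Goods: 4880.0 - 1409.1 + 2658.9 - 3641.5 - 2163.7 = 324.6
Services: 332.1 - 578.0 - 364.4 - 141.5 = -751.8
Primary income: 363.6 + 774.1 - 453.1 = 684.6
Secondary income: -327.8
Current account = 324.6 + (-751.8) + 684.6 + (-327.8) = -70.4
(Excluded from the current account — capital account: sale of embassy land to a foreign government 140.9; financial account: purchases of foreign government bonds by domestic residents 2428.3, domestic pension funds' purchases of foreign equities 1069.8, increase in resident deposits held at foreign banks 305.2.)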